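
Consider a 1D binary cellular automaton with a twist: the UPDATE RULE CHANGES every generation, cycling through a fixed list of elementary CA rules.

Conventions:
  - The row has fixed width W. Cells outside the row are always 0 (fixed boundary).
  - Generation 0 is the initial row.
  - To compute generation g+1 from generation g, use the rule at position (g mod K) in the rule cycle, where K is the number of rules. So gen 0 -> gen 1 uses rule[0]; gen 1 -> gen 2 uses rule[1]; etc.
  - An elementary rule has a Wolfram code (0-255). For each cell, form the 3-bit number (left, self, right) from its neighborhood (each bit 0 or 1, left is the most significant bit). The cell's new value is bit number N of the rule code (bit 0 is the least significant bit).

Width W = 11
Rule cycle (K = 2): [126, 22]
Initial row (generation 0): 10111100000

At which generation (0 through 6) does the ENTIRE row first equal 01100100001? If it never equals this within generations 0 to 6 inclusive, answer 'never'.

Answer: never

Derivation:
Gen 0: 10111100000
Gen 1 (rule 126): 11100110000
Gen 2 (rule 22): 00011001000
Gen 3 (rule 126): 00111111100
Gen 4 (rule 22): 01000000010
Gen 5 (rule 126): 11100000111
Gen 6 (rule 22): 00010001000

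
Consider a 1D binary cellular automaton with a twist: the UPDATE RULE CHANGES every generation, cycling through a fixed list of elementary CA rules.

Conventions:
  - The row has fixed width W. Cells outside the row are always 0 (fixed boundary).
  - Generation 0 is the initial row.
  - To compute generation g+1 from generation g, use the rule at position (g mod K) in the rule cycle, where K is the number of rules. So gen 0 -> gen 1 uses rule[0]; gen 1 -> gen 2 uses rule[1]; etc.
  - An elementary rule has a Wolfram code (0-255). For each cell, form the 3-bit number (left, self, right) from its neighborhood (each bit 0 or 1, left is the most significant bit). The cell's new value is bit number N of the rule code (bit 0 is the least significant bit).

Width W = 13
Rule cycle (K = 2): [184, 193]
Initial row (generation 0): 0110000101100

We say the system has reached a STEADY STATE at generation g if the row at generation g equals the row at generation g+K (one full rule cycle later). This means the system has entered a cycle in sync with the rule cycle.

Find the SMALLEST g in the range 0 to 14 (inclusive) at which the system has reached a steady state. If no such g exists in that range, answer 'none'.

Answer: none

Derivation:
Gen 0: 0110000101100
Gen 1 (rule 184): 0101000011010
Gen 2 (rule 193): 0000011001000
Gen 3 (rule 184): 0000010100100
Gen 4 (rule 193): 1111000000001
Gen 5 (rule 184): 1110100000000
Gen 6 (rule 193): 0110001111111
Gen 7 (rule 184): 0101001111110
Gen 8 (rule 193): 0000000111110
Gen 9 (rule 184): 0000000111101
Gen 10 (rule 193): 1111110011100
Gen 11 (rule 184): 1111101011010
Gen 12 (rule 193): 0111100001000
Gen 13 (rule 184): 0111010000100
Gen 14 (rule 193): 0011000110001
Gen 15 (rule 184): 0010100101000
Gen 16 (rule 193): 1000000000011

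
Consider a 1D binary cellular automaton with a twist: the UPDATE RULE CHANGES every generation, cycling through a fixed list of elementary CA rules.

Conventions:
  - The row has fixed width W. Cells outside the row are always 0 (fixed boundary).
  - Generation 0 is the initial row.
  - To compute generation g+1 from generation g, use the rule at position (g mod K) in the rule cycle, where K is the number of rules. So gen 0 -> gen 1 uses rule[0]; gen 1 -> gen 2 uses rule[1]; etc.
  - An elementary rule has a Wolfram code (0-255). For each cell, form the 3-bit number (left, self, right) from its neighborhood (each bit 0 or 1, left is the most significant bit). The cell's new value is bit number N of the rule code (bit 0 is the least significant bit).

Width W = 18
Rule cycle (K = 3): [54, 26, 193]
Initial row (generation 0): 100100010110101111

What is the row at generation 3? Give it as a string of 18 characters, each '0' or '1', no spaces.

Answer: 001110000011000011

Derivation:
Gen 0: 100100010110101111
Gen 1 (rule 54): 111110111001110000
Gen 2 (rule 26): 100000100111001000
Gen 3 (rule 193): 001110000011000011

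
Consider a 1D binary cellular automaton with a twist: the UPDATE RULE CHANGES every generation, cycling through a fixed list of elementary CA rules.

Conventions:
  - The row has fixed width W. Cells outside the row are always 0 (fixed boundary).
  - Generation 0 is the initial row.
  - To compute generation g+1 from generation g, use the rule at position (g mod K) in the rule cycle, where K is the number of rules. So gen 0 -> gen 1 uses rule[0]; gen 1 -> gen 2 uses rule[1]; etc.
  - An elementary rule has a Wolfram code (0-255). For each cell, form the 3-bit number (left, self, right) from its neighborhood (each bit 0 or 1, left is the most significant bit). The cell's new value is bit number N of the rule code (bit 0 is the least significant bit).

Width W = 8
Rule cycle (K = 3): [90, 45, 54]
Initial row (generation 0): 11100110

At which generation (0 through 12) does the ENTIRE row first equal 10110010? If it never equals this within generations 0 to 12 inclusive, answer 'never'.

Gen 0: 11100110
Gen 1 (rule 90): 10111111
Gen 2 (rule 45): 11100000
Gen 3 (rule 54): 00010000
Gen 4 (rule 90): 00101000
Gen 5 (rule 45): 10111011
Gen 6 (rule 54): 11000100
Gen 7 (rule 90): 11101010
Gen 8 (rule 45): 10011110
Gen 9 (rule 54): 11100001
Gen 10 (rule 90): 10110010
Gen 11 (rule 45): 11100010
Gen 12 (rule 54): 00010111

Answer: 10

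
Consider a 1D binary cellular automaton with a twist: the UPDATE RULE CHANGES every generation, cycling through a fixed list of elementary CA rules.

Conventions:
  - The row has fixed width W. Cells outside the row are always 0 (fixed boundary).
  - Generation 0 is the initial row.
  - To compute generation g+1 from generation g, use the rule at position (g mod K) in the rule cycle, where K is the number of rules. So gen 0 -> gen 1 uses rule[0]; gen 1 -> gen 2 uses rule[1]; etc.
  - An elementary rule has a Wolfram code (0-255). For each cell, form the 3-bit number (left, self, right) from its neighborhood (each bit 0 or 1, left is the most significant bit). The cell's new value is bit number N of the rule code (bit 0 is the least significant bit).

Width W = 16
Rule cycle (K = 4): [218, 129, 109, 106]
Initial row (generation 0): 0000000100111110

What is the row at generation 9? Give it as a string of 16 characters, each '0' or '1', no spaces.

Answer: 1110110001110010

Derivation:
Gen 0: 0000000100111110
Gen 1 (rule 218): 0000001011111111
Gen 2 (rule 129): 1111100001111110
Gen 3 (rule 109): 1000101101000010
Gen 4 (rule 106): 0001011110000100
Gen 5 (rule 218): 0010011111001010
Gen 6 (rule 129): 1000001110000000
Gen 7 (rule 109): 1011101010111111
Gen 8 (rule 106): 0110110101100001
Gen 9 (rule 218): 1110110001110010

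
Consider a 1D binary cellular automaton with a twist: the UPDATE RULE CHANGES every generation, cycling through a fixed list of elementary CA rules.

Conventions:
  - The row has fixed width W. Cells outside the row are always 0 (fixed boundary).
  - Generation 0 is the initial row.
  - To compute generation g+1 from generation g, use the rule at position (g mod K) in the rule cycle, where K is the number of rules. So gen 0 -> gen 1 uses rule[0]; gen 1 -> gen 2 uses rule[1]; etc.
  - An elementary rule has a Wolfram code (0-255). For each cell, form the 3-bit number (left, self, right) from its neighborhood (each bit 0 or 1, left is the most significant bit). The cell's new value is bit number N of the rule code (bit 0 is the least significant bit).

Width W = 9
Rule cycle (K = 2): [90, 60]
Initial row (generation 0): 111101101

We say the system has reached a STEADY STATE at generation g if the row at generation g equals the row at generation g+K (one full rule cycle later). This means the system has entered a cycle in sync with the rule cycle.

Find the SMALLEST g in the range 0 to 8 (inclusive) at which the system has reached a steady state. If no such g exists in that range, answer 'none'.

Answer: none

Derivation:
Gen 0: 111101101
Gen 1 (rule 90): 100101100
Gen 2 (rule 60): 110111010
Gen 3 (rule 90): 110101001
Gen 4 (rule 60): 101111101
Gen 5 (rule 90): 001000100
Gen 6 (rule 60): 001100110
Gen 7 (rule 90): 011111111
Gen 8 (rule 60): 010000000
Gen 9 (rule 90): 101000000
Gen 10 (rule 60): 111100000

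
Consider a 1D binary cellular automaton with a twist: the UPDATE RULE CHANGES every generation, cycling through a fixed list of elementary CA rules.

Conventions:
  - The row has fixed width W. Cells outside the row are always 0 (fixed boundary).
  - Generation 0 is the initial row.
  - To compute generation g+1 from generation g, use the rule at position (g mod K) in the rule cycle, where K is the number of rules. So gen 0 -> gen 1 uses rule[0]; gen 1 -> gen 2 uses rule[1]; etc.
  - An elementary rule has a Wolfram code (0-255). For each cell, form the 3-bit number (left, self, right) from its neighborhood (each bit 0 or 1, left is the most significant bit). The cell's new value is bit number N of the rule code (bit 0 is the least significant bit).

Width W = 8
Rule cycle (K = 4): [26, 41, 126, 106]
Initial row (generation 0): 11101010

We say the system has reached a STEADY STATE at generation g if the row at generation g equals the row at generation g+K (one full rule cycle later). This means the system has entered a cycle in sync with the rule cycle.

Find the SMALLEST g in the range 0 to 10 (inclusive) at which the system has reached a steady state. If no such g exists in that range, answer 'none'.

Answer: none

Derivation:
Gen 0: 11101010
Gen 1 (rule 26): 10000001
Gen 2 (rule 41): 00111100
Gen 3 (rule 126): 01100110
Gen 4 (rule 106): 11101110
Gen 5 (rule 26): 10001001
Gen 6 (rule 41): 00100000
Gen 7 (rule 126): 01110000
Gen 8 (rule 106): 11010000
Gen 9 (rule 26): 10001000
Gen 10 (rule 41): 00100011
Gen 11 (rule 126): 01110111
Gen 12 (rule 106): 11011101
Gen 13 (rule 26): 10010000
Gen 14 (rule 41): 00000111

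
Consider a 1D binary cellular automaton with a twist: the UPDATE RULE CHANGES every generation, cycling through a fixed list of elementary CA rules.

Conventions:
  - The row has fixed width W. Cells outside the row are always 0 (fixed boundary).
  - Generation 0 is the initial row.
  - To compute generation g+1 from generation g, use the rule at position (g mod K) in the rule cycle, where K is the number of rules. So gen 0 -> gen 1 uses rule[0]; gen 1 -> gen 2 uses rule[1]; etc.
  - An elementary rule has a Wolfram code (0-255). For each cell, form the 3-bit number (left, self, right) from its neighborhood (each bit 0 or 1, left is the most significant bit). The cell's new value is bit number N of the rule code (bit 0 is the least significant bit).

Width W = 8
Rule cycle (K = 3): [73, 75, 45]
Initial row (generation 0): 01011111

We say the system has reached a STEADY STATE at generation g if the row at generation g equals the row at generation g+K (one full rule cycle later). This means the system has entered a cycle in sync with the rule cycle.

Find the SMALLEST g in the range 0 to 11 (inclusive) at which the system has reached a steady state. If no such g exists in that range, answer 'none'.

Gen 0: 01011111
Gen 1 (rule 73): 00010001
Gen 2 (rule 75): 11100110
Gen 3 (rule 45): 10000100
Gen 4 (rule 73): 00110001
Gen 5 (rule 75): 11110110
Gen 6 (rule 45): 10001100
Gen 7 (rule 73): 00101101
Gen 8 (rule 75): 11001100
Gen 9 (rule 45): 10001001
Gen 10 (rule 73): 00100000
Gen 11 (rule 75): 11001111
Gen 12 (rule 45): 10001000
Gen 13 (rule 73): 00100011
Gen 14 (rule 75): 11001111

Answer: 11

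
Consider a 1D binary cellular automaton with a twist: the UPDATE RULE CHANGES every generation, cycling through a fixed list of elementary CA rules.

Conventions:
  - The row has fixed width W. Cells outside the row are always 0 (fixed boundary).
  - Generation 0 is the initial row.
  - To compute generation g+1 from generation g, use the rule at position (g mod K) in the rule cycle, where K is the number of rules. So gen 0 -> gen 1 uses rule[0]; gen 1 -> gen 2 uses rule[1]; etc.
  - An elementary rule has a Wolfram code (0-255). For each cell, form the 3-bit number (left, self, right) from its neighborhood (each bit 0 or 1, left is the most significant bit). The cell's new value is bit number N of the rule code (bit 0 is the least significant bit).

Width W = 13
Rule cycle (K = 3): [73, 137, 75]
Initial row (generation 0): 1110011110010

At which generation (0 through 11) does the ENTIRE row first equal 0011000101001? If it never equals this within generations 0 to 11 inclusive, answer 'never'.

Gen 0: 1110011110010
Gen 1 (rule 73): 1010010010000
Gen 2 (rule 137): 0000000000111
Gen 3 (rule 75): 1111111111101
Gen 4 (rule 73): 1000000000100
Gen 5 (rule 137): 0011111110001
Gen 6 (rule 75): 1110000010110
Gen 7 (rule 73): 1010111000110
Gen 8 (rule 137): 0000110010100
Gen 9 (rule 75): 1111110100001
Gen 10 (rule 73): 1000010001100
Gen 11 (rule 137): 0011000101001

Answer: 11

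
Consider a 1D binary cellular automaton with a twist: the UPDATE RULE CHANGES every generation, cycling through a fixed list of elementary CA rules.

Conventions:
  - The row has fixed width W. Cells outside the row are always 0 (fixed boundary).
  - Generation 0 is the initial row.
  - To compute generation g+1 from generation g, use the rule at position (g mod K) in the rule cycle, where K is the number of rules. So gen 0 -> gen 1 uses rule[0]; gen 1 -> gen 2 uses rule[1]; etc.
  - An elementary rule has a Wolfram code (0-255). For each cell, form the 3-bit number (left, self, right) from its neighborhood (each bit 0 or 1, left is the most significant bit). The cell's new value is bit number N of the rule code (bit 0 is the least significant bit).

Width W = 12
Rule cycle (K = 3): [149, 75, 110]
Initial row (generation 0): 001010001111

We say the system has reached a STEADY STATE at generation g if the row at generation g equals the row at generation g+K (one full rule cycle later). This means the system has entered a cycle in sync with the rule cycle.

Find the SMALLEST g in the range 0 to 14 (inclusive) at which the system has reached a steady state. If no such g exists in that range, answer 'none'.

Answer: none

Derivation:
Gen 0: 001010001111
Gen 1 (rule 149): 101011100110
Gen 2 (rule 75): 000010101110
Gen 3 (rule 110): 000111111010
Gen 4 (rule 149): 110011110011
Gen 5 (rule 75): 110110010111
Gen 6 (rule 110): 111110111101
Gen 7 (rule 149): 011100011001
Gen 8 (rule 75): 110101111010
Gen 9 (rule 110): 111111001110
Gen 10 (rule 149): 011110100101
Gen 11 (rule 75): 110010001000
Gen 12 (rule 110): 110110011000
Gen 13 (rule 149): 000001000111
Gen 14 (rule 75): 111110011101
Gen 15 (rule 110): 100010110111
Gen 16 (rule 149): 111010000010
Gen 17 (rule 75): 101000111100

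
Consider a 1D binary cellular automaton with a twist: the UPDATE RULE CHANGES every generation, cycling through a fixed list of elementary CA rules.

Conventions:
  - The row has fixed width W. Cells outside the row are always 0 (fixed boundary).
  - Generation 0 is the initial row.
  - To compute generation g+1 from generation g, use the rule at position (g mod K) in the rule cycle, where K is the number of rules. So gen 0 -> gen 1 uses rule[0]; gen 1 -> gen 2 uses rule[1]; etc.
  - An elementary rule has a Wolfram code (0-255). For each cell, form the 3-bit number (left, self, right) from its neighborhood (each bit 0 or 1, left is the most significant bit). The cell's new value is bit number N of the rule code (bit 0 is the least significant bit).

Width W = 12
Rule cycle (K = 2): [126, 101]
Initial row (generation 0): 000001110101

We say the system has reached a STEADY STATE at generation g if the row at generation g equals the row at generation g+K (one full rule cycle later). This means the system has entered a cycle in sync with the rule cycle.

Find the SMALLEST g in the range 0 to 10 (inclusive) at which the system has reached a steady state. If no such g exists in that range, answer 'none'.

Gen 0: 000001110101
Gen 1 (rule 126): 000011011111
Gen 2 (rule 101): 111001100001
Gen 3 (rule 126): 101111110011
Gen 4 (rule 101): 110000010001
Gen 5 (rule 126): 111000111011
Gen 6 (rule 101): 001010001101
Gen 7 (rule 126): 011111011111
Gen 8 (rule 101): 000001100001
Gen 9 (rule 126): 000011110011
Gen 10 (rule 101): 111000010001
Gen 11 (rule 126): 101100111011
Gen 12 (rule 101): 110100001101

Answer: none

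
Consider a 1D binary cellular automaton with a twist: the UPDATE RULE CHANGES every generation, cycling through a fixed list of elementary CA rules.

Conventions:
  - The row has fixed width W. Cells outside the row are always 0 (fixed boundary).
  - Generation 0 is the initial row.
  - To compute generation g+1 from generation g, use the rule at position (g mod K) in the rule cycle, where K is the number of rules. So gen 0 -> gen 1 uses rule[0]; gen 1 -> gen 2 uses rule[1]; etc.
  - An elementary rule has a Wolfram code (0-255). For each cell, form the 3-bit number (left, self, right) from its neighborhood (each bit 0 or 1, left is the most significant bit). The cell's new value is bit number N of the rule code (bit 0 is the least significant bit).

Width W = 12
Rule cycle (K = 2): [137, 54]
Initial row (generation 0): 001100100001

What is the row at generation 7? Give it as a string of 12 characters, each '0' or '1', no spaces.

Gen 0: 001100100001
Gen 1 (rule 137): 101000001100
Gen 2 (rule 54): 111100010010
Gen 3 (rule 137): 111001000000
Gen 4 (rule 54): 000111100000
Gen 5 (rule 137): 110111001111
Gen 6 (rule 54): 001000110000
Gen 7 (rule 137): 100010100111

Answer: 100010100111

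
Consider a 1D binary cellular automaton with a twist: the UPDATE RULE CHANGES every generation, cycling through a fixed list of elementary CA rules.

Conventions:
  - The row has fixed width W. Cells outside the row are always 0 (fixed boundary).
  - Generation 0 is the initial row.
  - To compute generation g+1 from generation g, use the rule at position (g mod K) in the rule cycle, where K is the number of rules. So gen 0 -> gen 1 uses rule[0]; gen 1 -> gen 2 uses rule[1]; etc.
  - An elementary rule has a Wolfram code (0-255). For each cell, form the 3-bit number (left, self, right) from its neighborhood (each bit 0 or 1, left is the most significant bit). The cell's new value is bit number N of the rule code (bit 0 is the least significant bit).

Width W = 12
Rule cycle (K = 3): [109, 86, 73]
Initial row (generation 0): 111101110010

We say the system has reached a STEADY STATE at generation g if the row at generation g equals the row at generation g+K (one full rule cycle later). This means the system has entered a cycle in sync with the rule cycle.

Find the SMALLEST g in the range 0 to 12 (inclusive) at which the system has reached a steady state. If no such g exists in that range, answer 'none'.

Gen 0: 111101110010
Gen 1 (rule 109): 100111010010
Gen 2 (rule 86): 111001011111
Gen 3 (rule 73): 101000010001
Gen 4 (rule 109): 111011010101
Gen 5 (rule 86): 001001010101
Gen 6 (rule 73): 100000000000
Gen 7 (rule 109): 101111111111
Gen 8 (rule 86): 100000000001
Gen 9 (rule 73): 001111111100
Gen 10 (rule 109): 101000000101
Gen 11 (rule 86): 101100001101
Gen 12 (rule 73): 001101101100
Gen 13 (rule 109): 101111111101
Gen 14 (rule 86): 100000000101
Gen 15 (rule 73): 001111110000

Answer: none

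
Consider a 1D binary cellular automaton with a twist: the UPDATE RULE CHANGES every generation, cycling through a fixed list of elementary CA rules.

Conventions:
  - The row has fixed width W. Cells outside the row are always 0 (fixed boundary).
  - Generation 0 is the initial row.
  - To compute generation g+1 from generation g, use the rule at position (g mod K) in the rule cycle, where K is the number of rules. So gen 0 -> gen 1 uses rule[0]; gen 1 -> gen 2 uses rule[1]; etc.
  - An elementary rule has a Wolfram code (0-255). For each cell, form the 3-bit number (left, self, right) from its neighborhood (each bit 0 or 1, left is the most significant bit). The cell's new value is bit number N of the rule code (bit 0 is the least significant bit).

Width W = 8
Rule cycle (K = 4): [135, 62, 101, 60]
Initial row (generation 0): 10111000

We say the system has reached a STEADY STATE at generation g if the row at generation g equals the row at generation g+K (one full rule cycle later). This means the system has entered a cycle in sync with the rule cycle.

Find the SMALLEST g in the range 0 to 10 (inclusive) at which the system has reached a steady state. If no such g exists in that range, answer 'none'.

Answer: none

Derivation:
Gen 0: 10111000
Gen 1 (rule 135): 10010011
Gen 2 (rule 62): 11111110
Gen 3 (rule 101): 00000010
Gen 4 (rule 60): 00000011
Gen 5 (rule 135): 11111100
Gen 6 (rule 62): 10000010
Gen 7 (rule 101): 10111010
Gen 8 (rule 60): 11100111
Gen 9 (rule 135): 01001010
Gen 10 (rule 62): 11111111
Gen 11 (rule 101): 00000001
Gen 12 (rule 60): 00000001
Gen 13 (rule 135): 11111111
Gen 14 (rule 62): 10000000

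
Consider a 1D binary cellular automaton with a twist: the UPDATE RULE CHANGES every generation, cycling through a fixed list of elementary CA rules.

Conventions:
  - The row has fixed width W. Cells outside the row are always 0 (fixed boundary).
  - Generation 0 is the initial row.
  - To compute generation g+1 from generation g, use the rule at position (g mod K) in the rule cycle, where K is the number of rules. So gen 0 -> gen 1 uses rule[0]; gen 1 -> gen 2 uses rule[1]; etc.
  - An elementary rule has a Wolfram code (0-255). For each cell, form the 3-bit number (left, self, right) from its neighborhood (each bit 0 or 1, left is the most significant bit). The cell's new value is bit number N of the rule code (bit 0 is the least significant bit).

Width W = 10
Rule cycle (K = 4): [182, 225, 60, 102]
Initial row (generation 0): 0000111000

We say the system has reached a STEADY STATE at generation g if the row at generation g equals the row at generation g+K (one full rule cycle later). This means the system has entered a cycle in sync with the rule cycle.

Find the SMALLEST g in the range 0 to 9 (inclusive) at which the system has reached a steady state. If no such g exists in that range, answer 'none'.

Answer: none

Derivation:
Gen 0: 0000111000
Gen 1 (rule 182): 0001010100
Gen 2 (rule 225): 1100101001
Gen 3 (rule 60): 1010111101
Gen 4 (rule 102): 1111000111
Gen 5 (rule 182): 0110101010
Gen 6 (rule 225): 0011010100
Gen 7 (rule 60): 0010111110
Gen 8 (rule 102): 0111000010
Gen 9 (rule 182): 1010100111
Gen 10 (rule 225): 0101000011
Gen 11 (rule 60): 0111100010
Gen 12 (rule 102): 1000100110
Gen 13 (rule 182): 1101111001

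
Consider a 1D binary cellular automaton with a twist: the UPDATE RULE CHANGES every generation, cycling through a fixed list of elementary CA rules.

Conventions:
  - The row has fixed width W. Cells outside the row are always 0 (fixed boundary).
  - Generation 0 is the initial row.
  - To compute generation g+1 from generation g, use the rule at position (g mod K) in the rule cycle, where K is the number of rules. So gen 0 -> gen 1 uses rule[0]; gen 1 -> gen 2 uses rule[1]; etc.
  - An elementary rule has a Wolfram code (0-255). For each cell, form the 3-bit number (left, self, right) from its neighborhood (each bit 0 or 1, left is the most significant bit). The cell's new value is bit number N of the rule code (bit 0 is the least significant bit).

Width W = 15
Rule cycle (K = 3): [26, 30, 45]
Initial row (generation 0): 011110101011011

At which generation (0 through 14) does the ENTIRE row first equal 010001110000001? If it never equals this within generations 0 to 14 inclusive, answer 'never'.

Gen 0: 011110101011011
Gen 1 (rule 26): 110000000010010
Gen 2 (rule 30): 101000000111111
Gen 3 (rule 45): 111011110100000
Gen 4 (rule 26): 100010000010000
Gen 5 (rule 30): 110111000111000
Gen 6 (rule 45): 101100010100011
Gen 7 (rule 26): 001010100010110
Gen 8 (rule 30): 011010110110101
Gen 9 (rule 45): 010111101101111
Gen 10 (rule 26): 100100001001000
Gen 11 (rule 30): 111110011111100
Gen 12 (rule 45): 100000010000001
Gen 13 (rule 26): 010000101000010
Gen 14 (rule 30): 111001101100111

Answer: never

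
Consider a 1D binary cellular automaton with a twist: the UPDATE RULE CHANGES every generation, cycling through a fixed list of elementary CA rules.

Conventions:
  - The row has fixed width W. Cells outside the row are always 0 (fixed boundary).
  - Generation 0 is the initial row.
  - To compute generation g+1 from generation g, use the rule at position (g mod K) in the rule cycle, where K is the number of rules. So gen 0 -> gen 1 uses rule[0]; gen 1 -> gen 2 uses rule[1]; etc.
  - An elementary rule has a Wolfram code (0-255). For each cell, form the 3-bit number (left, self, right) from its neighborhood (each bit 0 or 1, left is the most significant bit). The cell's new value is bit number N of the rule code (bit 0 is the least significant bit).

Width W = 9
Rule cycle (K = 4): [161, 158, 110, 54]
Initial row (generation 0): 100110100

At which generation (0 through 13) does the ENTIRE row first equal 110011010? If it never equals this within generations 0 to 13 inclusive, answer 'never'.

Gen 0: 100110100
Gen 1 (rule 161): 000001001
Gen 2 (rule 158): 000011111
Gen 3 (rule 110): 000110001
Gen 4 (rule 54): 001001011
Gen 5 (rule 161): 100000100
Gen 6 (rule 158): 110001110
Gen 7 (rule 110): 110011010
Gen 8 (rule 54): 001100111
Gen 9 (rule 161): 100000010
Gen 10 (rule 158): 110000111
Gen 11 (rule 110): 110001101
Gen 12 (rule 54): 001010011
Gen 13 (rule 161): 100100000

Answer: 7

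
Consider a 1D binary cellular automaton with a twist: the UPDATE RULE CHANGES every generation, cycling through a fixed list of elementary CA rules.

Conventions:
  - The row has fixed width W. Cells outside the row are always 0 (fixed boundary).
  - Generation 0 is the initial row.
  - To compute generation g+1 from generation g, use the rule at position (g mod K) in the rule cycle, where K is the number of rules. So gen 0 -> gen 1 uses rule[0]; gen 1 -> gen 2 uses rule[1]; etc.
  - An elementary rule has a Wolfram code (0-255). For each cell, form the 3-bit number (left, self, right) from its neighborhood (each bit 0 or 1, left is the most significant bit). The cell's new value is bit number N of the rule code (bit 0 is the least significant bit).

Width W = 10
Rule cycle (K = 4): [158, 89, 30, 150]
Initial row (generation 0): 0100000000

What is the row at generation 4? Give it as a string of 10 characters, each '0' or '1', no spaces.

Answer: 1011000000

Derivation:
Gen 0: 0100000000
Gen 1 (rule 158): 1110000000
Gen 2 (rule 89): 1011111111
Gen 3 (rule 30): 1010000000
Gen 4 (rule 150): 1011000000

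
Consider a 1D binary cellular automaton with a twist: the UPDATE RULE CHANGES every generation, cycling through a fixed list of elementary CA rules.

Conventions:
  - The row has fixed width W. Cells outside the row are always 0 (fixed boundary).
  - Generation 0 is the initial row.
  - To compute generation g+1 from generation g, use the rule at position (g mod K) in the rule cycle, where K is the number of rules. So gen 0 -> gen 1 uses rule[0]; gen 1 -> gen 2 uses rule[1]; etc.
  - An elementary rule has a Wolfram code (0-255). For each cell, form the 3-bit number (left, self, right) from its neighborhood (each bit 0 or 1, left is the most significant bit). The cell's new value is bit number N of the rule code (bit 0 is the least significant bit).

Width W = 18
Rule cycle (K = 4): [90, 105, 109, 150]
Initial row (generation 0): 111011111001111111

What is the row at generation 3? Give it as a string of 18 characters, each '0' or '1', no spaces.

Gen 0: 111011111001111111
Gen 1 (rule 90): 101010001111000001
Gen 2 (rule 105): 010100101001011100
Gen 3 (rule 109): 011100111001110101

Answer: 011100111001110101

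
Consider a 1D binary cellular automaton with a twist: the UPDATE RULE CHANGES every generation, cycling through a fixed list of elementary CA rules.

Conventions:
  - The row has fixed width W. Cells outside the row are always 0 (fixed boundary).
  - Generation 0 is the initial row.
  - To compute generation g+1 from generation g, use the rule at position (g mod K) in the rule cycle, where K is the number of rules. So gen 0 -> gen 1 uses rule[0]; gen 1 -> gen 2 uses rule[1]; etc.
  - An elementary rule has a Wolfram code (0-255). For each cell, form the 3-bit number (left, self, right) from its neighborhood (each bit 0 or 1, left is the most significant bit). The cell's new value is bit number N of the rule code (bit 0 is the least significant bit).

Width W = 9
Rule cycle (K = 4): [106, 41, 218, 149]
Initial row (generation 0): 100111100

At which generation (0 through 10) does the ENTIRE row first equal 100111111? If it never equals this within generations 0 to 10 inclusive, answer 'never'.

Gen 0: 100111100
Gen 1 (rule 106): 001100100
Gen 2 (rule 41): 101000001
Gen 3 (rule 218): 000100010
Gen 4 (rule 149): 110111011
Gen 5 (rule 106): 111101111
Gen 6 (rule 41): 100011000
Gen 7 (rule 218): 010111100
Gen 8 (rule 149): 010011011
Gen 9 (rule 106): 100111111
Gen 10 (rule 41): 000100000

Answer: 9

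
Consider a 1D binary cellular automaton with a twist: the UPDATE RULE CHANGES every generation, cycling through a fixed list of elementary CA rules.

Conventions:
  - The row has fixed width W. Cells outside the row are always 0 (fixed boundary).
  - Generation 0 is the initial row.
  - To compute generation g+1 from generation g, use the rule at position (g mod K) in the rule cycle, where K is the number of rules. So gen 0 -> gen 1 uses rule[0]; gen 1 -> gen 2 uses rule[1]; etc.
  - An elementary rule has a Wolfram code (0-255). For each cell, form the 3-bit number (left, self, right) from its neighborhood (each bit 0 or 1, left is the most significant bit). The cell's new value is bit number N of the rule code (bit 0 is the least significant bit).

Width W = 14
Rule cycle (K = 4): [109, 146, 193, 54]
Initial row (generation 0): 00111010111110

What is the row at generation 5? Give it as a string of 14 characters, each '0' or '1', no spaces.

Gen 0: 00111010111110
Gen 1 (rule 109): 10101111100010
Gen 2 (rule 146): 00000111010101
Gen 3 (rule 193): 11110011000000
Gen 4 (rule 54): 00001100100000
Gen 5 (rule 109): 11101100101111

Answer: 11101100101111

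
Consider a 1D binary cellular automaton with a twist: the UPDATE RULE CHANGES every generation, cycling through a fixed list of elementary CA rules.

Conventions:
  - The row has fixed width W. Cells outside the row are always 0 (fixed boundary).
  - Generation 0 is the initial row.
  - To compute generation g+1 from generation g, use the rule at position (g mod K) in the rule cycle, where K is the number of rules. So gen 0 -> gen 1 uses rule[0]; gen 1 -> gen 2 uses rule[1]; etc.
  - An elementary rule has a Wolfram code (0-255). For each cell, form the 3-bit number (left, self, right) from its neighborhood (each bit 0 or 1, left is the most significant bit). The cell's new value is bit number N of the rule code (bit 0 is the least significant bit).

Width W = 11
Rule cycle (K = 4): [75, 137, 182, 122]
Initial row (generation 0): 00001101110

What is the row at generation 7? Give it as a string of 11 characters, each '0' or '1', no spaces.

Answer: 11111111001

Derivation:
Gen 0: 00001101110
Gen 1 (rule 75): 11111101010
Gen 2 (rule 137): 11111000000
Gen 3 (rule 182): 01110100000
Gen 4 (rule 122): 11011010000
Gen 5 (rule 75): 11011000111
Gen 6 (rule 137): 10010010110
Gen 7 (rule 182): 11111111001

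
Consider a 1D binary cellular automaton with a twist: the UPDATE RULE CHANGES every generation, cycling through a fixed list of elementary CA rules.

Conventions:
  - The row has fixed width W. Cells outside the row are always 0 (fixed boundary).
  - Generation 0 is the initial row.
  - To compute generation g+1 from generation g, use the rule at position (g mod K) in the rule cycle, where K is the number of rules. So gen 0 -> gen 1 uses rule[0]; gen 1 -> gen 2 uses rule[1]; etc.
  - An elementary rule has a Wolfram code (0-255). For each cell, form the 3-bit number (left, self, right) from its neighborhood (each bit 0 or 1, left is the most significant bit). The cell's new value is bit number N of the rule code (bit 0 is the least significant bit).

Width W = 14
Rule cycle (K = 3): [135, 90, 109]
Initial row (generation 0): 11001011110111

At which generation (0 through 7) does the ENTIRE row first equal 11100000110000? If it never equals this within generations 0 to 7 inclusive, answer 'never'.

Answer: never

Derivation:
Gen 0: 11001011110111
Gen 1 (rule 135): 00011001100010
Gen 2 (rule 90): 00111111110101
Gen 3 (rule 109): 10100000011111
Gen 4 (rule 135): 10101111101110
Gen 5 (rule 90): 00001000101011
Gen 6 (rule 109): 11101010111111
Gen 7 (rule 135): 01001010011110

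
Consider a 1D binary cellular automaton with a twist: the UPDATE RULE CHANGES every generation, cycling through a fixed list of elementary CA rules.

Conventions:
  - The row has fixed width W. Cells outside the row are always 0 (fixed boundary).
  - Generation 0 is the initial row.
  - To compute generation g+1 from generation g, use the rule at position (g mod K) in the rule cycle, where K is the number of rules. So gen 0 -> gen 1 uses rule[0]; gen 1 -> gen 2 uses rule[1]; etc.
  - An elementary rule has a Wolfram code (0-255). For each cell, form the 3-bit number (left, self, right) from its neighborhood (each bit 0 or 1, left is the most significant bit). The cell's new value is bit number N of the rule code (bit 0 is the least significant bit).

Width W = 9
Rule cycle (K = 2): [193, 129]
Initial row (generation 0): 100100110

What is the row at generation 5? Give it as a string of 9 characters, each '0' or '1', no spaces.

Gen 0: 100100110
Gen 1 (rule 193): 000000010
Gen 2 (rule 129): 111111000
Gen 3 (rule 193): 011111011
Gen 4 (rule 129): 001110000
Gen 5 (rule 193): 100110111

Answer: 100110111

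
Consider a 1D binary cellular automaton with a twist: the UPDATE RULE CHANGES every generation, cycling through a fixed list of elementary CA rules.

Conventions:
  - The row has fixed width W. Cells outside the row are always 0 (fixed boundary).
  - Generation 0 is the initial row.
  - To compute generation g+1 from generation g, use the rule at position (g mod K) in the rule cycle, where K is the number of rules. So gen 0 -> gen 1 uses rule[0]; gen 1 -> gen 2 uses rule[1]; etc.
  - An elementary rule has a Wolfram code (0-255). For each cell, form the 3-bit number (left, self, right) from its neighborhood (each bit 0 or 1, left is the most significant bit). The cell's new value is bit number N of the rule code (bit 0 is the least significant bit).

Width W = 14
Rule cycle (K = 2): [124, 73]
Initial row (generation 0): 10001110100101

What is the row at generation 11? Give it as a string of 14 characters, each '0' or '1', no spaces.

Answer: 11011111110001

Derivation:
Gen 0: 10001110100101
Gen 1 (rule 124): 11001011110111
Gen 2 (rule 73): 11000010010101
Gen 3 (rule 124): 11100011011111
Gen 4 (rule 73): 10101011010001
Gen 5 (rule 124): 11111111111001
Gen 6 (rule 73): 10000000001000
Gen 7 (rule 124): 11000000001100
Gen 8 (rule 73): 11011111101101
Gen 9 (rule 124): 11110000111111
Gen 10 (rule 73): 10010110100001
Gen 11 (rule 124): 11011111110001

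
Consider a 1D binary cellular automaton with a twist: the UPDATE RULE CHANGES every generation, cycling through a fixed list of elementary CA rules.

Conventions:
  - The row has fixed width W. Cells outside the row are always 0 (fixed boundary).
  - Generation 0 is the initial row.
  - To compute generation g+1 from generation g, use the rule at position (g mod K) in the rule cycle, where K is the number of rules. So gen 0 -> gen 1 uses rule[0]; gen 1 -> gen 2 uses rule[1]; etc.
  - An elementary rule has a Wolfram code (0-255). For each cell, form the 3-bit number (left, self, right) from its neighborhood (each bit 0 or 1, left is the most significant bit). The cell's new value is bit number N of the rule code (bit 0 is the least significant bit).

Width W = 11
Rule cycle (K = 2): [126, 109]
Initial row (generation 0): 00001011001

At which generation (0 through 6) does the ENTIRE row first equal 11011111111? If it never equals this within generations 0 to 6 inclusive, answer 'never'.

Answer: 5

Derivation:
Gen 0: 00001011001
Gen 1 (rule 126): 00011111111
Gen 2 (rule 109): 11010000001
Gen 3 (rule 126): 11111000011
Gen 4 (rule 109): 10001011011
Gen 5 (rule 126): 11011111111
Gen 6 (rule 109): 11110000001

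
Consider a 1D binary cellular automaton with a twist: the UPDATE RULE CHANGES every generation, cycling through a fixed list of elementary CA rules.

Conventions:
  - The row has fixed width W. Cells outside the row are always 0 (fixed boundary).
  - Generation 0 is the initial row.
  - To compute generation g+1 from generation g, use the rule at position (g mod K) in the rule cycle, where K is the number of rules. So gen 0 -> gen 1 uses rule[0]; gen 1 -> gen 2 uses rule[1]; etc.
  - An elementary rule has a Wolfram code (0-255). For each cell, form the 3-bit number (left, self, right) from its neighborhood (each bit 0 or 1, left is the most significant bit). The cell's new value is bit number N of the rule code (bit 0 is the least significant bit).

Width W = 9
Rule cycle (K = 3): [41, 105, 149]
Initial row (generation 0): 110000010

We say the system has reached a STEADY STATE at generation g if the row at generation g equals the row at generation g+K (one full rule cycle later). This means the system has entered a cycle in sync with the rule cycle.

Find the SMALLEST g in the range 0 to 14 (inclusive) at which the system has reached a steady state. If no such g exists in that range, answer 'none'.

Answer: 7

Derivation:
Gen 0: 110000010
Gen 1 (rule 41): 100111000
Gen 2 (rule 105): 000101011
Gen 3 (rule 149): 110101000
Gen 4 (rule 41): 101010011
Gen 5 (rule 105): 010100011
Gen 6 (rule 149): 010111000
Gen 7 (rule 41): 001100011
Gen 8 (rule 105): 101101011
Gen 9 (rule 149): 100001000
Gen 10 (rule 41): 001100011
Gen 11 (rule 105): 101101011
Gen 12 (rule 149): 100001000
Gen 13 (rule 41): 001100011
Gen 14 (rule 105): 101101011
Gen 15 (rule 149): 100001000
Gen 16 (rule 41): 001100011
Gen 17 (rule 105): 101101011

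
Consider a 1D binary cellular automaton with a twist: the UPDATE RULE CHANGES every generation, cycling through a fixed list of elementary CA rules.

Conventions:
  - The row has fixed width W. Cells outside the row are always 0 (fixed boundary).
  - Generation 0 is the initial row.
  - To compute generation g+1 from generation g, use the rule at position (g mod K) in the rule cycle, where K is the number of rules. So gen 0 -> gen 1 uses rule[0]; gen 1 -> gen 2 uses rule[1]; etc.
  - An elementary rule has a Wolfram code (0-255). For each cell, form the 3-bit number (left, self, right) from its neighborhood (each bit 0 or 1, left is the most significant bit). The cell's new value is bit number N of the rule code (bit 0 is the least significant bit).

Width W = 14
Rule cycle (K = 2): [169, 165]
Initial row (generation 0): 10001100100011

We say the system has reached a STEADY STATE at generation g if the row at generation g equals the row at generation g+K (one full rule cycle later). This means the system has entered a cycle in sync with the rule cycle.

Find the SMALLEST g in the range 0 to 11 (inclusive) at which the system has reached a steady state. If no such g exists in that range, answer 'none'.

Answer: none

Derivation:
Gen 0: 10001100100011
Gen 1 (rule 169): 00101000001010
Gen 2 (rule 165): 10111011101110
Gen 3 (rule 169): 01110111011100
Gen 4 (rule 165): 00101010101001
Gen 5 (rule 169): 10010101010000
Gen 6 (rule 165): 10011111110111
Gen 7 (rule 169): 00011111101110
Gen 8 (rule 165): 11001111010100
Gen 9 (rule 169): 10001110101001
Gen 10 (rule 165): 10100101111001
Gen 11 (rule 169): 01000011110000
Gen 12 (rule 165): 01011001100111
Gen 13 (rule 169): 00110001000110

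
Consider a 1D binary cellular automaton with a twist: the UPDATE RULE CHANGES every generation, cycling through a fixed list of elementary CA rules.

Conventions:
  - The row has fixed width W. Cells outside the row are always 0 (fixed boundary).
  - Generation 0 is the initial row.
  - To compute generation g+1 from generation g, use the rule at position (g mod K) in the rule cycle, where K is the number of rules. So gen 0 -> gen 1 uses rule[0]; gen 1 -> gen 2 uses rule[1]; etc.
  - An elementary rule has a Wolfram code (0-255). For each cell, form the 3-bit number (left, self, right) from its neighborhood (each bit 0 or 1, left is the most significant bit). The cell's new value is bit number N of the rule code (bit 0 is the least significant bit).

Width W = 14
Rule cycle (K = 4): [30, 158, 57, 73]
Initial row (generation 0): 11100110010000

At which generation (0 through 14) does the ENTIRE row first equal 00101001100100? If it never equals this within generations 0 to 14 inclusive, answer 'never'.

Answer: never

Derivation:
Gen 0: 11100110010000
Gen 1 (rule 30): 10011101111000
Gen 2 (rule 158): 11111001110100
Gen 3 (rule 57): 10000101001011
Gen 4 (rule 73): 00110000000011
Gen 5 (rule 30): 01101000000110
Gen 6 (rule 158): 11001100001101
Gen 7 (rule 57): 10101011101010
Gen 8 (rule 73): 00000010100000
Gen 9 (rule 30): 00000110110000
Gen 10 (rule 158): 00001100101000
Gen 11 (rule 57): 11101010010111
Gen 12 (rule 73): 10100000000101
Gen 13 (rule 30): 10110000001101
Gen 14 (rule 158): 10101000011001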